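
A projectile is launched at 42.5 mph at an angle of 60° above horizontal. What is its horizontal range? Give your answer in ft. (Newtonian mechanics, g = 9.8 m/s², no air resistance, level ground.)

v₀ = 42.5 mph × 0.44704 = 18.9992 m/s
R = v₀² × sin(2θ) / g = 18.9992² × sin(2 × 60°) / 9.8 = 360.97 × 0.866025 / 9.8 = 31.8989 m
R = 31.8989 m / 0.3048 = 104.7 ft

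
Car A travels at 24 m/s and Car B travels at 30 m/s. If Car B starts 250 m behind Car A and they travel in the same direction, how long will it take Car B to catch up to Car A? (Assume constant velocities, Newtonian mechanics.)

Relative speed: v_rel = 30 - 24 = 6 m/s
Time to catch: t = d₀/v_rel = 250/6 = 41.67 s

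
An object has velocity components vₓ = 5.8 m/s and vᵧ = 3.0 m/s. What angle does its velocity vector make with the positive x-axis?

θ = arctan(vᵧ/vₓ) = arctan(3.0/5.8) = 27.35°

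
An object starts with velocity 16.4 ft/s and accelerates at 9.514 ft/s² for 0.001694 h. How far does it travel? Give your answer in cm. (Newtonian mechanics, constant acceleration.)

v₀ = 16.4 ft/s × 0.3048 = 4.99872 m/s
a = 9.514 ft/s² × 0.3048 = 2.89987 m/s²
t = 0.001694 h × 3600.0 = 6.0984 s
d = v₀ × t + ½ × a × t² = 4.99872 × 6.0984 + 0.5 × 2.89987 × 6.0984² = 84.408 m
d = 84.408 m / 0.01 = 8441 cm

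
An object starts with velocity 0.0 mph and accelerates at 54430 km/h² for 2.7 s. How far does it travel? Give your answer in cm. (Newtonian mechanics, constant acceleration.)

v₀ = 0.0 mph × 0.44704 = 0.0 m/s
a = 54430 km/h² × 7.716049382716049e-05 = 4.19985 m/s²
d = v₀ × t + ½ × a × t² = 0.0 × 2.7 + 0.5 × 4.19985 × 2.7² = 15.3085 m
d = 15.3085 m / 0.01 = 1531 cm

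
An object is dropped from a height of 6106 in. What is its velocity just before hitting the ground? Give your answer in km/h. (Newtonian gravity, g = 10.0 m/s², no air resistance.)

h = 6106 in × 0.0254 = 155.092 m
v = √(2gh) = √(2 × 10.0 × 155.092) = 55.6942 m/s
v = 55.6942 m/s / 0.2777777777777778 = 200.5 km/h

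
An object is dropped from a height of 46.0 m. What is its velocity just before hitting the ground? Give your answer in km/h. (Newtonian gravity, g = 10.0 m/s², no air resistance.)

v = √(2gh) = √(2 × 10.0 × 46.0) = 30.3315 m/s
v = 30.3315 m/s / 0.2777777777777778 = 109.2 km/h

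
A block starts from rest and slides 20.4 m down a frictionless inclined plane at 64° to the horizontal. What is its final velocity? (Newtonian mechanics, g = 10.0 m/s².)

a = g sin(θ) = 10.0 × sin(64°) = 8.9879 m/s²
v = √(2ad) = √(2 × 8.9879 × 20.4) = 19.15 m/s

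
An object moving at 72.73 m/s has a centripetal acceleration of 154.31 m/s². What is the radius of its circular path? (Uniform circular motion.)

r = v²/a_c = 72.73²/154.31 = 34.28 m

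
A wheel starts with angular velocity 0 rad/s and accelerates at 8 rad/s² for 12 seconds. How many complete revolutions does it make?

θ = ω₀t + ½αt² = 0×12 + ½×8×12² = 576.0 rad
Total revolutions = θ/(2π) = 576.0/(2π) = 91.67
Complete revolutions = ⌊91.67⌋ = 91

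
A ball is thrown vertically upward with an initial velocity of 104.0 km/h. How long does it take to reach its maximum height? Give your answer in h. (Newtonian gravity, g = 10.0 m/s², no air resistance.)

v₀ = 104.0 km/h × 0.2777777777777778 = 28.8889 m/s
t_up = v₀ / g = 28.8889 / 10.0 = 2.88889 s
t_up = 2.88889 s / 3600.0 = 0.0008025 h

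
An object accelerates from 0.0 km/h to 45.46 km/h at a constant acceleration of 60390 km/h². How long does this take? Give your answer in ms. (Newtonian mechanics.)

v₀ = 0.0 km/h × 0.2777777777777778 = 0.0 m/s
v = 45.46 km/h × 0.2777777777777778 = 12.6278 m/s
a = 60390 km/h² × 7.716049382716049e-05 = 4.65972 m/s²
t = (v - v₀) / a = (12.6278 - 0.0) / 4.65972 = 2.70999 s
t = 2.70999 s / 0.001 = 2710 ms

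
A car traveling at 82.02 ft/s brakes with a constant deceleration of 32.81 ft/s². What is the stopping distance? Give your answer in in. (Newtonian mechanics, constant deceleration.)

v₀ = 82.02 ft/s × 0.3048 = 24.9997 m/s
a = 32.81 ft/s² × 0.3048 = 10.0005 m/s²
d = v₀² / (2a) = 24.9997² / (2 × 10.0005) = 624.985 / 20.001 = 31.2477 m
d = 31.2477 m / 0.0254 = 1230 in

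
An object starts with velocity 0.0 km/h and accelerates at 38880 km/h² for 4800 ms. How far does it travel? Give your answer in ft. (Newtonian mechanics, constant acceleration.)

v₀ = 0.0 km/h × 0.2777777777777778 = 0.0 m/s
a = 38880 km/h² × 7.716049382716049e-05 = 3.0 m/s²
t = 4800 ms × 0.001 = 4.8 s
d = v₀ × t + ½ × a × t² = 0.0 × 4.8 + 0.5 × 3.0 × 4.8² = 34.56 m
d = 34.56 m / 0.3048 = 113.4 ft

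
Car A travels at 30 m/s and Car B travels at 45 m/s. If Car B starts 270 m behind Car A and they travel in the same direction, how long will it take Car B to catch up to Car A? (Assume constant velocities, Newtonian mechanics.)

Relative speed: v_rel = 45 - 30 = 15 m/s
Time to catch: t = d₀/v_rel = 270/15 = 18.0 s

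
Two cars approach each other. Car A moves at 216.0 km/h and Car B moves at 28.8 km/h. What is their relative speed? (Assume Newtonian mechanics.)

v_rel = v_A + v_B = 216.0 + 28.8 = 244.8 km/h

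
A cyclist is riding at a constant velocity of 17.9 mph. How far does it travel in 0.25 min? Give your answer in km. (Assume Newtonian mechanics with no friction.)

v = 17.9 mph × 0.44704 = 8.00202 m/s
t = 0.25 min × 60.0 = 15.0 s
d = v × t = 8.00202 × 15.0 = 120.03 m
d = 120.03 m / 1000.0 = 0.12 km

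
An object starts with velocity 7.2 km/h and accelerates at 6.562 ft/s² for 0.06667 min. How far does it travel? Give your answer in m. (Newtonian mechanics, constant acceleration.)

v₀ = 7.2 km/h × 0.2777777777777778 = 2.0 m/s
a = 6.562 ft/s² × 0.3048 = 2.0001 m/s²
t = 0.06667 min × 60.0 = 4.0002 s
d = v₀ × t + ½ × a × t² = 2.0 × 4.0002 + 0.5 × 2.0001 × 4.0002² = 24.0 m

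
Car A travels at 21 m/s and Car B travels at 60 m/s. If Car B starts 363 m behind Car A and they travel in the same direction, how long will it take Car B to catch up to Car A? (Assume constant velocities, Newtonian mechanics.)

Relative speed: v_rel = 60 - 21 = 39 m/s
Time to catch: t = d₀/v_rel = 363/39 = 9.31 s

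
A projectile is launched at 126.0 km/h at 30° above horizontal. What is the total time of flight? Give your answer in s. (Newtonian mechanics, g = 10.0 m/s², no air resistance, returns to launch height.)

v₀ = 126.0 km/h × 0.2777777777777778 = 35.0 m/s
T = 2 × v₀ × sin(θ) / g = 2 × 35.0 × sin(30°) / 10.0 = 2 × 35.0 × 0.5 / 10.0 = 3.5 s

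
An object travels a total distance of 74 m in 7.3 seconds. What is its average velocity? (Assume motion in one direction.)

v_avg = Δd / Δt = 74 / 7.3 = 10.14 m/s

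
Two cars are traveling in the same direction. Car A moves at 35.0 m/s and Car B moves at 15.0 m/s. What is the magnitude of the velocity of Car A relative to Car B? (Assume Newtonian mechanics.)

v_rel = |v_A - v_B| = |35.0 - 15.0| = 20.0 m/s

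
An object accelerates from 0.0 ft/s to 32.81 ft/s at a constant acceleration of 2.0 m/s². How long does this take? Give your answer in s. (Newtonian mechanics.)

v₀ = 0.0 ft/s × 0.3048 = 0.0 m/s
v = 32.81 ft/s × 0.3048 = 10.0005 m/s
t = (v - v₀) / a = (10.0005 - 0.0) / 2.0 = 5.0 s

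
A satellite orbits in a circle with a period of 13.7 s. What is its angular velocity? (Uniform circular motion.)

ω = 2π/T = 2π/13.7 = 0.4586 rad/s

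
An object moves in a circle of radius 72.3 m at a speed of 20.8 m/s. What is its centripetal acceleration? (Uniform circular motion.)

a_c = v²/r = 20.8²/72.3 = 432.64/72.3 = 5.98 m/s²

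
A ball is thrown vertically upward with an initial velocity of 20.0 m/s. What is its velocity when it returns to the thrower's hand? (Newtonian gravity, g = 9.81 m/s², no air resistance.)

By conservation of energy (no air resistance), the ball returns to the throw height with the same speed as launch, but directed downward.
|v_ground| = v₀ = 20.0 m/s
v_ground = 20.0 m/s (downward)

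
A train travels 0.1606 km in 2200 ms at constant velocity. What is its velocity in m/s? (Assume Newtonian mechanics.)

d = 0.1606 km × 1000.0 = 160.6 m
t = 2200 ms × 0.001 = 2.2 s
v = d / t = 160.6 / 2.2 = 73.0 m/s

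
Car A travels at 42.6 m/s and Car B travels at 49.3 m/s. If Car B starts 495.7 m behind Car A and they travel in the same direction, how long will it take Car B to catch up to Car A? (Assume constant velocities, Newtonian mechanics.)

Relative speed: v_rel = 49.3 - 42.6 = 6.7 m/s
Time to catch: t = d₀/v_rel = 495.7/6.7 = 73.99 s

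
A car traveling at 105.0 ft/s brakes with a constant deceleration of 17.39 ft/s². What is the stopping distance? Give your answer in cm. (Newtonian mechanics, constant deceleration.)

v₀ = 105.0 ft/s × 0.3048 = 32.004 m/s
a = 17.39 ft/s² × 0.3048 = 5.30047 m/s²
d = v₀² / (2a) = 32.004² / (2 × 5.30047) = 1024.26 / 10.6009 = 96.6201 m
d = 96.6201 m / 0.01 = 9662 cm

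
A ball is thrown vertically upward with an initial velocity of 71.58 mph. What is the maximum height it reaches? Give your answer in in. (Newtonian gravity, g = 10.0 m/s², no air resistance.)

v₀ = 71.58 mph × 0.44704 = 31.9991 m/s
h_max = v₀² / (2g) = 31.9991² / (2 × 10.0) = 1023.94 / 20.0 = 51.197 m
h_max = 51.197 m / 0.0254 = 2016 in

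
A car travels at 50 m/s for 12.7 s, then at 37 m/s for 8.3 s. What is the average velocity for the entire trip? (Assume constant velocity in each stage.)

d₁ = v₁t₁ = 50 × 12.7 = 635.0 m
d₂ = v₂t₂ = 37 × 8.3 = 307.1 m
d_total = 942.1 m, t_total = 21.0 s
v_avg = d_total/t_total = 942.1/21.0 = 44.86 m/s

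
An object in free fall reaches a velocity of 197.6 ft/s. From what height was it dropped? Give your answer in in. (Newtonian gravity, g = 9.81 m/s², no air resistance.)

v = 197.6 ft/s × 0.3048 = 60.2285 m/s
h = v² / (2g) = 60.2285² / (2 × 9.81) = 184.886 m
h = 184.886 m / 0.0254 = 7279 in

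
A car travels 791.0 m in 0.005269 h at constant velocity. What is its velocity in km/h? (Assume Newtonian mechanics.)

t = 0.005269 h × 3600.0 = 18.9684 s
v = d / t = 791.0 / 18.9684 = 41.7009 m/s
v = 41.7009 m/s / 0.2777777777777778 = 150.1 km/h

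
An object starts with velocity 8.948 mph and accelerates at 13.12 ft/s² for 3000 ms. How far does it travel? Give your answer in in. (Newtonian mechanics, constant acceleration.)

v₀ = 8.948 mph × 0.44704 = 4.00011 m/s
a = 13.12 ft/s² × 0.3048 = 3.99898 m/s²
t = 3000 ms × 0.001 = 3.0 s
d = v₀ × t + ½ × a × t² = 4.00011 × 3.0 + 0.5 × 3.99898 × 3.0² = 29.9957 m
d = 29.9957 m / 0.0254 = 1181 in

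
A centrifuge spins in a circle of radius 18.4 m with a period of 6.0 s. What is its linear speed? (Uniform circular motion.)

v = 2πr/T = 2π×18.4/6.0 = 19.27 m/s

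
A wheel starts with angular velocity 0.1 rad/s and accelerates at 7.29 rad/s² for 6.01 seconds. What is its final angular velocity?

ω = ω₀ + αt = 0.1 + 7.29 × 6.01 = 43.91 rad/s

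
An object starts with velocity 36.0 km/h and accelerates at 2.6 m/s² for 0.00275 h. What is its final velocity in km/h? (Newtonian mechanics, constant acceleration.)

v₀ = 36.0 km/h × 0.2777777777777778 = 10.0 m/s
t = 0.00275 h × 3600.0 = 9.9 s
v = v₀ + a × t = 10.0 + 2.6 × 9.9 = 35.74 m/s
v = 35.74 m/s / 0.2777777777777778 = 128.7 km/h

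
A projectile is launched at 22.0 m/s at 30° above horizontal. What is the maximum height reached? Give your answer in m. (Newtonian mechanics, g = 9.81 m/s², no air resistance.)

H = v₀² × sin²(θ) / (2g) = 22.0² × sin(30°)² / (2 × 9.81) = 484.0 × 0.25 / 19.62 = 6.167 m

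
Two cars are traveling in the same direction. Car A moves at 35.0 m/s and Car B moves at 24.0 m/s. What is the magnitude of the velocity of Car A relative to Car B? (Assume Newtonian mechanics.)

v_rel = |v_A - v_B| = |35.0 - 24.0| = 11.0 m/s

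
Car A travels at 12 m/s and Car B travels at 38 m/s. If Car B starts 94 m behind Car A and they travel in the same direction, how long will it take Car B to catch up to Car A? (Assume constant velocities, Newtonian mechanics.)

Relative speed: v_rel = 38 - 12 = 26 m/s
Time to catch: t = d₀/v_rel = 94/26 = 3.62 s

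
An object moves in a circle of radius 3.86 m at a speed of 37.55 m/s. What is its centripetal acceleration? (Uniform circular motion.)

a_c = v²/r = 37.55²/3.86 = 1410.0025/3.86 = 365.29 m/s²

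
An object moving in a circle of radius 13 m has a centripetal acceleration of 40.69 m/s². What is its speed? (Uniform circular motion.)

v = √(a_c × r) = √(40.69 × 13) = 23.0 m/s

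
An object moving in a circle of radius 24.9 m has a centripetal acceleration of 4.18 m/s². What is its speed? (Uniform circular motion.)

v = √(a_c × r) = √(4.18 × 24.9) = 10.2 m/s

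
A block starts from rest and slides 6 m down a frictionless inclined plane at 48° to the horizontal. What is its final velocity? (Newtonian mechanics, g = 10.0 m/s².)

a = g sin(θ) = 10.0 × sin(48°) = 7.4314 m/s²
v = √(2ad) = √(2 × 7.4314 × 6) = 9.44 m/s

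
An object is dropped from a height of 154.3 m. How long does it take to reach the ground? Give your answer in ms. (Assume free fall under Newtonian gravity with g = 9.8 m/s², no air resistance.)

t = √(2h/g) = √(2 × 154.3 / 9.8) = 5.61158 s
t = 5.61158 s / 0.001 = 5612 ms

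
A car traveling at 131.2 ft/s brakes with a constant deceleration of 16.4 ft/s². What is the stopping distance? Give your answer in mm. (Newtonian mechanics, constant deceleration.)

v₀ = 131.2 ft/s × 0.3048 = 39.9898 m/s
a = 16.4 ft/s² × 0.3048 = 4.99872 m/s²
d = v₀² / (2a) = 39.9898² / (2 × 4.99872) = 1599.18 / 9.99744 = 159.959 m
d = 159.959 m / 0.001 = 160000 mm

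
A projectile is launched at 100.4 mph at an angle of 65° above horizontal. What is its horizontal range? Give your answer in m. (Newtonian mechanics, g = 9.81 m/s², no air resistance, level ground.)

v₀ = 100.4 mph × 0.44704 = 44.8828 m/s
R = v₀² × sin(2θ) / g = 44.8828² × sin(2 × 65°) / 9.81 = 2014.47 × 0.766044 / 9.81 = 157.3 m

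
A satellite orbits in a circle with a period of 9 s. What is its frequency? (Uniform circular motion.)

f = 1/T = 1/9 = 0.1111 Hz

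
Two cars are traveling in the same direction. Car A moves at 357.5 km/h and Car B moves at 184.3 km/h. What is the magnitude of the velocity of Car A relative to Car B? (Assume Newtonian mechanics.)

v_rel = |v_A - v_B| = |357.5 - 184.3| = 173.2 km/h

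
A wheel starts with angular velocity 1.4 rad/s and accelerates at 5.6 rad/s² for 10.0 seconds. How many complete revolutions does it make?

θ = ω₀t + ½αt² = 1.4×10.0 + ½×5.6×10.0² = 294.0 rad
Total revolutions = θ/(2π) = 294.0/(2π) = 46.79
Complete revolutions = ⌊46.79⌋ = 46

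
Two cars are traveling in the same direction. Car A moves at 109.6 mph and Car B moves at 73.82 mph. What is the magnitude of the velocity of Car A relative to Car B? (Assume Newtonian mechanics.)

v_rel = |v_A - v_B| = |109.6 - 73.82| = 35.78 mph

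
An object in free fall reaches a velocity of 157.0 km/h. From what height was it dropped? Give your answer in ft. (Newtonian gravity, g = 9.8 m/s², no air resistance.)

v = 157.0 km/h × 0.2777777777777778 = 43.6111 m/s
h = v² / (2g) = 43.6111² / (2 × 9.8) = 97.0371 m
h = 97.0371 m / 0.3048 = 318.4 ft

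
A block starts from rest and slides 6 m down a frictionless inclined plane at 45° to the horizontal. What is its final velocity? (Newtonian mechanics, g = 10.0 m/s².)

a = g sin(θ) = 10.0 × sin(45°) = 7.0711 m/s²
v = √(2ad) = √(2 × 7.0711 × 6) = 9.21 m/s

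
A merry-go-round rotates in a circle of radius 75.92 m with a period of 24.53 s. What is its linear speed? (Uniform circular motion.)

v = 2πr/T = 2π×75.92/24.53 = 19.45 m/s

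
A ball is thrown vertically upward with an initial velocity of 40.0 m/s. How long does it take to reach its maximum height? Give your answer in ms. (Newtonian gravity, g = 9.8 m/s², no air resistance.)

t_up = v₀ / g = 40.0 / 9.8 = 4.08163 s
t_up = 4.08163 s / 0.001 = 4082 ms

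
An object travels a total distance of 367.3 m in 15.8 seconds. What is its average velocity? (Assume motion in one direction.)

v_avg = Δd / Δt = 367.3 / 15.8 = 23.25 m/s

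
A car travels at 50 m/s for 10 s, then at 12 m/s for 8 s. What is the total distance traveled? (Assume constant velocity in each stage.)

d₁ = v₁t₁ = 50 × 10 = 500 m
d₂ = v₂t₂ = 12 × 8 = 96 m
d_total = 500 + 96 = 596 m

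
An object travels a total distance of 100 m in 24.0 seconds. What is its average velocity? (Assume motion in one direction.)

v_avg = Δd / Δt = 100 / 24.0 = 4.17 m/s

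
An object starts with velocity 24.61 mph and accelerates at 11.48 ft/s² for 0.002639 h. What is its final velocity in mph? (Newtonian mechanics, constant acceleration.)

v₀ = 24.61 mph × 0.44704 = 11.0017 m/s
a = 11.48 ft/s² × 0.3048 = 3.4991 m/s²
t = 0.002639 h × 3600.0 = 9.5004 s
v = v₀ + a × t = 11.0017 + 3.4991 × 9.5004 = 44.2445 m/s
v = 44.2445 m/s / 0.44704 = 98.97 mph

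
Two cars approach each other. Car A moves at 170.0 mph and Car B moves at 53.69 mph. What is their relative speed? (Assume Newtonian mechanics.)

v_rel = v_A + v_B = 170.0 + 53.69 = 223.69 mph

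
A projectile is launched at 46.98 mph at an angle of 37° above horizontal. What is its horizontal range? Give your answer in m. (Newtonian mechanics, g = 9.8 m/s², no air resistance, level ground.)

v₀ = 46.98 mph × 0.44704 = 21.0019 m/s
R = v₀² × sin(2θ) / g = 21.0019² × sin(2 × 37°) / 9.8 = 441.08 × 0.961262 / 9.8 = 43.26 m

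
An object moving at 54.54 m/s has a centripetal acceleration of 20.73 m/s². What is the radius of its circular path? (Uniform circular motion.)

r = v²/a_c = 54.54²/20.73 = 143.49 m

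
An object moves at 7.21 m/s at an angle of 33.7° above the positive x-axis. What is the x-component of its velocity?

vₓ = v cos(θ) = 7.21 × cos(33.7°) = 6.0 m/s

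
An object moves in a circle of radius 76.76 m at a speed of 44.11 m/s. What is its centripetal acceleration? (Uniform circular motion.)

a_c = v²/r = 44.11²/76.76 = 1945.6921/76.76 = 25.35 m/s²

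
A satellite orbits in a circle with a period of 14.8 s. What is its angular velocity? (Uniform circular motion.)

ω = 2π/T = 2π/14.8 = 0.4245 rad/s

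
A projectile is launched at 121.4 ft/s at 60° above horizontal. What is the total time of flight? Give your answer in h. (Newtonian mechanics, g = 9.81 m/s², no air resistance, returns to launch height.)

v₀ = 121.4 ft/s × 0.3048 = 37.0027 m/s
T = 2 × v₀ × sin(θ) / g = 2 × 37.0027 × sin(60°) / 9.81 = 2 × 37.0027 × 0.866025 / 9.81 = 6.53318 s
T = 6.53318 s / 3600.0 = 0.001815 h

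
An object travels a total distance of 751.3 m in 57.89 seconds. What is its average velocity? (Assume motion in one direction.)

v_avg = Δd / Δt = 751.3 / 57.89 = 12.98 m/s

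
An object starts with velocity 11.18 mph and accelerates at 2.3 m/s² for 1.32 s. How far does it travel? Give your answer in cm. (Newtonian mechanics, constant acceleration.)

v₀ = 11.18 mph × 0.44704 = 4.99791 m/s
d = v₀ × t + ½ × a × t² = 4.99791 × 1.32 + 0.5 × 2.3 × 1.32² = 8.601 m
d = 8.601 m / 0.01 = 860.1 cm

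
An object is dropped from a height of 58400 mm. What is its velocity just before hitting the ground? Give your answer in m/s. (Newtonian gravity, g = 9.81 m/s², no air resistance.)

h = 58400 mm × 0.001 = 58.4 m
v = √(2gh) = √(2 × 9.81 × 58.4) = 33.85 m/s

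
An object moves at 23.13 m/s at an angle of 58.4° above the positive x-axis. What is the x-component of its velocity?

vₓ = v cos(θ) = 23.13 × cos(58.4°) = 12.12 m/s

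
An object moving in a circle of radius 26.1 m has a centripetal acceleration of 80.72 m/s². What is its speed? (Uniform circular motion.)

v = √(a_c × r) = √(80.72 × 26.1) = 45.9 m/s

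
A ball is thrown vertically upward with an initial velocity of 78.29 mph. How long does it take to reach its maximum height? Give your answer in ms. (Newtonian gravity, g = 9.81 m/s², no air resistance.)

v₀ = 78.29 mph × 0.44704 = 34.9988 m/s
t_up = v₀ / g = 34.9988 / 9.81 = 3.56767 s
t_up = 3.56767 s / 0.001 = 3568 ms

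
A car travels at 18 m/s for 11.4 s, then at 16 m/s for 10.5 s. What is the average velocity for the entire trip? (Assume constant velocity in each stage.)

d₁ = v₁t₁ = 18 × 11.4 = 205.2 m
d₂ = v₂t₂ = 16 × 10.5 = 168.0 m
d_total = 373.2 m, t_total = 21.9 s
v_avg = d_total/t_total = 373.2/21.9 = 17.04 m/s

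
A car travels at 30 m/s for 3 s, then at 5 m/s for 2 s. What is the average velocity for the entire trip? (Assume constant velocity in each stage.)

d₁ = v₁t₁ = 30 × 3 = 90 m
d₂ = v₂t₂ = 5 × 2 = 10 m
d_total = 100 m, t_total = 5 s
v_avg = d_total/t_total = 100/5 = 20.0 m/s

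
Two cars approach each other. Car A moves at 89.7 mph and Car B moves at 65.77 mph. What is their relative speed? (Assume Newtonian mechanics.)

v_rel = v_A + v_B = 89.7 + 65.77 = 155.47 mph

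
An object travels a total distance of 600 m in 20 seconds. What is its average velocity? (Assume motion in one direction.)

v_avg = Δd / Δt = 600 / 20 = 30.0 m/s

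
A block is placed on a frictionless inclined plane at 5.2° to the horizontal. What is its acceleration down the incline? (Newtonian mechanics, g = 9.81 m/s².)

a = g sin(θ) = 9.81 × sin(5.2°) = 9.81 × 0.0906 = 0.89 m/s²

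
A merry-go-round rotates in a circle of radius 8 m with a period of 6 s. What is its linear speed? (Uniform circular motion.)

v = 2πr/T = 2π×8/6 = 8.38 m/s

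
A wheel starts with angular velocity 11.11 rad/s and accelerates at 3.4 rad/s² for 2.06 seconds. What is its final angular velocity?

ω = ω₀ + αt = 11.11 + 3.4 × 2.06 = 18.11 rad/s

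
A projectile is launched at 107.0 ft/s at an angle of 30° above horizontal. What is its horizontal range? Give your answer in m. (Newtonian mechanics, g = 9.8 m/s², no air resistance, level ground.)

v₀ = 107.0 ft/s × 0.3048 = 32.6136 m/s
R = v₀² × sin(2θ) / g = 32.6136² × sin(2 × 30°) / 9.8 = 1063.65 × 0.866025 / 9.8 = 93.99 m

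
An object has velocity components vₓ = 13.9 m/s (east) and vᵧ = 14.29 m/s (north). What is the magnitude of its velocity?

|v| = √(vₓ² + vᵧ²) = √(13.9² + 14.29²) = √(397.4141) = 19.94 m/s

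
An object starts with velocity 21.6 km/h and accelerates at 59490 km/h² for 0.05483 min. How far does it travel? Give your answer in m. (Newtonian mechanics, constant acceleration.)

v₀ = 21.6 km/h × 0.2777777777777778 = 6.0 m/s
a = 59490 km/h² × 7.716049382716049e-05 = 4.59028 m/s²
t = 0.05483 min × 60.0 = 3.2898 s
d = v₀ × t + ½ × a × t² = 6.0 × 3.2898 + 0.5 × 4.59028 × 3.2898² = 44.58 m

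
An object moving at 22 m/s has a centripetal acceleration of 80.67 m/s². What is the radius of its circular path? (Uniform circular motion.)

r = v²/a_c = 22²/80.67 = 6.0 m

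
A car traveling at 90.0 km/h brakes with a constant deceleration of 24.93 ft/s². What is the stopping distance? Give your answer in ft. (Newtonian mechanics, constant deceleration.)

v₀ = 90.0 km/h × 0.2777777777777778 = 25.0 m/s
a = 24.93 ft/s² × 0.3048 = 7.59866 m/s²
d = v₀² / (2a) = 25.0² / (2 × 7.59866) = 625.0 / 15.1973 = 41.1257 m
d = 41.1257 m / 0.3048 = 134.9 ft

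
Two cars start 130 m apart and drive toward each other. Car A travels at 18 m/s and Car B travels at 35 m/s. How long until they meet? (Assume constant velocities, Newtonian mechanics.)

Combined speed: v_combined = 18 + 35 = 53 m/s
Time to meet: t = d/v_combined = 130/53 = 2.45 s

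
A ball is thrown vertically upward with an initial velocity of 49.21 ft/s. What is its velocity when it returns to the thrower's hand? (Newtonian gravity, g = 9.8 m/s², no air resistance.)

By conservation of energy (no air resistance), the ball returns to the throw height with the same speed as launch, but directed downward.
|v_ground| = v₀ = 49.21 ft/s
v_ground = 49.21 ft/s (downward)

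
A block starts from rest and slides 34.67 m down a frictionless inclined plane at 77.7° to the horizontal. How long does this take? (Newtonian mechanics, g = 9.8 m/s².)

a = g sin(θ) = 9.8 × sin(77.7°) = 9.575 m/s²
t = √(2d/a) = √(2 × 34.67 / 9.575) = 2.69 s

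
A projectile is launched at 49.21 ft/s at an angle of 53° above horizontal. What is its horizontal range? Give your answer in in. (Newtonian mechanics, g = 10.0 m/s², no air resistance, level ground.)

v₀ = 49.21 ft/s × 0.3048 = 14.9992 m/s
R = v₀² × sin(2θ) / g = 14.9992² × sin(2 × 53°) / 10.0 = 224.976 × 0.961262 / 10.0 = 21.6261 m
R = 21.6261 m / 0.0254 = 851.4 in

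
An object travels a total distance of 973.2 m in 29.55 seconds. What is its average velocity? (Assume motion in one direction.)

v_avg = Δd / Δt = 973.2 / 29.55 = 32.93 m/s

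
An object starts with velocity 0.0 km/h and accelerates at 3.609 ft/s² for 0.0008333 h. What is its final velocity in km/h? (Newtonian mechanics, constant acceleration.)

v₀ = 0.0 km/h × 0.2777777777777778 = 0.0 m/s
a = 3.609 ft/s² × 0.3048 = 1.10002 m/s²
t = 0.0008333 h × 3600.0 = 2.99988 s
v = v₀ + a × t = 0.0 + 1.10002 × 2.99988 = 3.29993 m/s
v = 3.29993 m/s / 0.2777777777777778 = 11.88 km/h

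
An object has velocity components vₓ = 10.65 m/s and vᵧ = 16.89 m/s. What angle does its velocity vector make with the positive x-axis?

θ = arctan(vᵧ/vₓ) = arctan(16.89/10.65) = 57.77°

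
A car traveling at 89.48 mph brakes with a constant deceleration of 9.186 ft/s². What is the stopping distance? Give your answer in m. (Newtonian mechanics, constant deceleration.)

v₀ = 89.48 mph × 0.44704 = 40.0011 m/s
a = 9.186 ft/s² × 0.3048 = 2.79989 m/s²
d = v₀² / (2a) = 40.0011² / (2 × 2.79989) = 1600.09 / 5.59978 = 285.7 m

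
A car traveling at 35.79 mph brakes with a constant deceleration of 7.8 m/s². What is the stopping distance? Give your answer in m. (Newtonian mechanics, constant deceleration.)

v₀ = 35.79 mph × 0.44704 = 15.9996 m/s
d = v₀² / (2a) = 15.9996² / (2 × 7.8) = 255.987 / 15.6 = 16.41 m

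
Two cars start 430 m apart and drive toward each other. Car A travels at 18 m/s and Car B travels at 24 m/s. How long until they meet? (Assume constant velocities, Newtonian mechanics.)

Combined speed: v_combined = 18 + 24 = 42 m/s
Time to meet: t = d/v_combined = 430/42 = 10.24 s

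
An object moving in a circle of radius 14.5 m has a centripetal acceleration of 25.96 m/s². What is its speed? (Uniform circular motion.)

v = √(a_c × r) = √(25.96 × 14.5) = 19.4 m/s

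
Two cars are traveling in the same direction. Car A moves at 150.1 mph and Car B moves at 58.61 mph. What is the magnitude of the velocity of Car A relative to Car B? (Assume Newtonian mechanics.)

v_rel = |v_A - v_B| = |150.1 - 58.61| = 91.49 mph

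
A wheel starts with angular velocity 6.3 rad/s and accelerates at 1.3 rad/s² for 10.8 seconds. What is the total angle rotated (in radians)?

θ = ω₀t + ½αt² = 6.3×10.8 + ½×1.3×10.8² = 143.86 rad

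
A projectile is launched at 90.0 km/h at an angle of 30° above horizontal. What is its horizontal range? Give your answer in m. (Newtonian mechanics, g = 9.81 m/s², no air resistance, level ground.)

v₀ = 90.0 km/h × 0.2777777777777778 = 25.0 m/s
R = v₀² × sin(2θ) / g = 25.0² × sin(2 × 30°) / 9.81 = 625.0 × 0.866025 / 9.81 = 55.17 m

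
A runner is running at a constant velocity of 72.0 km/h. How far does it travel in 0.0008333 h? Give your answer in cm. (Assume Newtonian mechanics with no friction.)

v = 72.0 km/h × 0.2777777777777778 = 20.0 m/s
t = 0.0008333 h × 3600.0 = 2.99988 s
d = v × t = 20.0 × 2.99988 = 59.9976 m
d = 59.9976 m / 0.01 = 6000 cm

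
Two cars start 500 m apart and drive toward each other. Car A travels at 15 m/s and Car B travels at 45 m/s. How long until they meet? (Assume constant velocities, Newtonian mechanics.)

Combined speed: v_combined = 15 + 45 = 60 m/s
Time to meet: t = d/v_combined = 500/60 = 8.33 s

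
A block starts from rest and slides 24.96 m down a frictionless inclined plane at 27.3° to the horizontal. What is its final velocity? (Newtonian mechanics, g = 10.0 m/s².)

a = g sin(θ) = 10.0 × sin(27.3°) = 4.5865 m/s²
v = √(2ad) = √(2 × 4.5865 × 24.96) = 15.13 m/s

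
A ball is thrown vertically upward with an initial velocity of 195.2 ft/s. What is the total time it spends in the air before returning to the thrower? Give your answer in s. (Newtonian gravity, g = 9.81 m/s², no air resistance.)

v₀ = 195.2 ft/s × 0.3048 = 59.497 m/s
t_total = 2 × v₀ / g = 2 × 59.497 / 9.81 = 12.13 s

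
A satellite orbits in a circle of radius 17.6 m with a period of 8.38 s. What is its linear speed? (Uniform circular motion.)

v = 2πr/T = 2π×17.6/8.38 = 13.2 m/s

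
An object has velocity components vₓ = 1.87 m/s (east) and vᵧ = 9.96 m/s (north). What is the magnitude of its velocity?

|v| = √(vₓ² + vᵧ²) = √(1.87² + 9.96²) = √(102.6985) = 10.13 m/s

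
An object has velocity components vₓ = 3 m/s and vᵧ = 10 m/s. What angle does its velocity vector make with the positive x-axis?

θ = arctan(vᵧ/vₓ) = arctan(10/3) = 73.3°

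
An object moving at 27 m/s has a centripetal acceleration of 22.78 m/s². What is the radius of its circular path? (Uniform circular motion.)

r = v²/a_c = 27²/22.78 = 32.0 m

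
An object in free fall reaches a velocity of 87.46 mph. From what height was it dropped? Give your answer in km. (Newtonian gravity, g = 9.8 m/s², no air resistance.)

v = 87.46 mph × 0.44704 = 39.0981 m/s
h = v² / (2g) = 39.0981² / (2 × 9.8) = 77.9929 m
h = 77.9929 m / 1000.0 = 0.07799 km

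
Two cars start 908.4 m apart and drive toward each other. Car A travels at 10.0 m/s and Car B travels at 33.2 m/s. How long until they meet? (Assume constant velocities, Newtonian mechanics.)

Combined speed: v_combined = 10.0 + 33.2 = 43.2 m/s
Time to meet: t = d/v_combined = 908.4/43.2 = 21.03 s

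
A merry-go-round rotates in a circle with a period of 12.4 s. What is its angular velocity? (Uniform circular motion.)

ω = 2π/T = 2π/12.4 = 0.5067 rad/s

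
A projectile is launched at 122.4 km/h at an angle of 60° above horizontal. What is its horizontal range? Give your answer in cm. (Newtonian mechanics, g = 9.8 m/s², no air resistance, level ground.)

v₀ = 122.4 km/h × 0.2777777777777778 = 34.0 m/s
R = v₀² × sin(2θ) / g = 34.0² × sin(2 × 60°) / 9.8 = 1156.0 × 0.866025 / 9.8 = 102.156 m
R = 102.156 m / 0.01 = 10220 cm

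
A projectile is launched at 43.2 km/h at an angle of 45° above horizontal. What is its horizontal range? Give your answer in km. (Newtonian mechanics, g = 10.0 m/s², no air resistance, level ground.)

v₀ = 43.2 km/h × 0.2777777777777778 = 12.0 m/s
R = v₀² × sin(2θ) / g = 12.0² × sin(2 × 45°) / 10.0 = 144.0 × 1.0 / 10.0 = 14.4 m
R = 14.4 m / 1000.0 = 0.0144 km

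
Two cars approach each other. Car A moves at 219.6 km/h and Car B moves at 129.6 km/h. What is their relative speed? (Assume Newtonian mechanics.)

v_rel = v_A + v_B = 219.6 + 129.6 = 349.2 km/h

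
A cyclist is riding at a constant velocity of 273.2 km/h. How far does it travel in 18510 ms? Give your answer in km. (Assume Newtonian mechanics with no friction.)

v = 273.2 km/h × 0.2777777777777778 = 75.8889 m/s
t = 18510 ms × 0.001 = 18.51 s
d = v × t = 75.8889 × 18.51 = 1404.7 m
d = 1404.7 m / 1000.0 = 1.405 km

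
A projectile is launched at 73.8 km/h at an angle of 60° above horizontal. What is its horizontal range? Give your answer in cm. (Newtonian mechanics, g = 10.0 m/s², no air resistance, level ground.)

v₀ = 73.8 km/h × 0.2777777777777778 = 20.5 m/s
R = v₀² × sin(2θ) / g = 20.5² × sin(2 × 60°) / 10.0 = 420.25 × 0.866025 / 10.0 = 36.3947 m
R = 36.3947 m / 0.01 = 3639 cm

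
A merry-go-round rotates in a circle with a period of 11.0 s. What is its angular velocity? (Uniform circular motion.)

ω = 2π/T = 2π/11.0 = 0.5712 rad/s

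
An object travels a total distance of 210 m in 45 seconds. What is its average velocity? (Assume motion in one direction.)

v_avg = Δd / Δt = 210 / 45 = 4.67 m/s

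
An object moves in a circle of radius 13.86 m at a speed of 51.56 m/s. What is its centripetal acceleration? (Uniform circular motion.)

a_c = v²/r = 51.56²/13.86 = 2658.4336/13.86 = 191.81 m/s²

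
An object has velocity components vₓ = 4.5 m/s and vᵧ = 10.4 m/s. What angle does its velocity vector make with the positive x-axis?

θ = arctan(vᵧ/vₓ) = arctan(10.4/4.5) = 66.6°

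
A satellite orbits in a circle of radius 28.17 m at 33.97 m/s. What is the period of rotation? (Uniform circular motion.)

T = 2πr/v = 2π×28.17/33.97 = 5.21 s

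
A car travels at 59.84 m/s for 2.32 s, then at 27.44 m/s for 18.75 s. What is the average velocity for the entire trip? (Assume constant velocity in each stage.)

d₁ = v₁t₁ = 59.84 × 2.32 = 138.8288 m
d₂ = v₂t₂ = 27.44 × 18.75 = 514.5 m
d_total = 653.3288 m, t_total = 21.07 s
v_avg = d_total/t_total = 653.3288/21.07 = 31.01 m/s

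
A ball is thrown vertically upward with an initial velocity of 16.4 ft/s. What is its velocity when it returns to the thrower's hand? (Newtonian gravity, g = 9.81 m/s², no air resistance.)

By conservation of energy (no air resistance), the ball returns to the throw height with the same speed as launch, but directed downward.
|v_ground| = v₀ = 16.4 ft/s
v_ground = 16.4 ft/s (downward)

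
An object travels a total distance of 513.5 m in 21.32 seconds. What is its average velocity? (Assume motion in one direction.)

v_avg = Δd / Δt = 513.5 / 21.32 = 24.09 m/s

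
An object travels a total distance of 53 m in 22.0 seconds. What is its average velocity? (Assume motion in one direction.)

v_avg = Δd / Δt = 53 / 22.0 = 2.41 m/s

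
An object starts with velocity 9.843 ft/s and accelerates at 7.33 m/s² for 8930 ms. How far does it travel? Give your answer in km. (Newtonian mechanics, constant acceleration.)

v₀ = 9.843 ft/s × 0.3048 = 3.00015 m/s
t = 8930 ms × 0.001 = 8.93 s
d = v₀ × t + ½ × a × t² = 3.00015 × 8.93 + 0.5 × 7.33 × 8.93² = 319.056 m
d = 319.056 m / 1000.0 = 0.3191 km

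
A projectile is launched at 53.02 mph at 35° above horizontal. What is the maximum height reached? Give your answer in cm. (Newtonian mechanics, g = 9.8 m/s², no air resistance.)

v₀ = 53.02 mph × 0.44704 = 23.7021 m/s
H = v₀² × sin²(θ) / (2g) = 23.7021² × sin(35°)² / (2 × 9.8) = 561.79 × 0.32899 / 19.6 = 9.42976 m
H = 9.42976 m / 0.01 = 943.0 cm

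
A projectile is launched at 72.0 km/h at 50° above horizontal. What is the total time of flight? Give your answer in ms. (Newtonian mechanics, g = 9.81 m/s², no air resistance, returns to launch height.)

v₀ = 72.0 km/h × 0.2777777777777778 = 20.0 m/s
T = 2 × v₀ × sin(θ) / g = 2 × 20.0 × sin(50°) / 9.81 = 2 × 20.0 × 0.766044 / 9.81 = 3.12352 s
T = 3.12352 s / 0.001 = 3124 ms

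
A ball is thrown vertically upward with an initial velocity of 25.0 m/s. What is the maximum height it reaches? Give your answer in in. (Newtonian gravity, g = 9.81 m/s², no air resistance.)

h_max = v₀² / (2g) = 25.0² / (2 × 9.81) = 625.0 / 19.62 = 31.8552 m
h_max = 31.8552 m / 0.0254 = 1254 in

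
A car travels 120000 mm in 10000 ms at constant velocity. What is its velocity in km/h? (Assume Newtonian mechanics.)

d = 120000 mm × 0.001 = 120.0 m
t = 10000 ms × 0.001 = 10.0 s
v = d / t = 120.0 / 10.0 = 12.0 m/s
v = 12.0 m/s / 0.2777777777777778 = 43.2 km/h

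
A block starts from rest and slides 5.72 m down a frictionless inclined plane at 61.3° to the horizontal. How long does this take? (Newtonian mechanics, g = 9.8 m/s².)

a = g sin(θ) = 9.8 × sin(61.3°) = 8.596 m/s²
t = √(2d/a) = √(2 × 5.72 / 8.596) = 1.15 s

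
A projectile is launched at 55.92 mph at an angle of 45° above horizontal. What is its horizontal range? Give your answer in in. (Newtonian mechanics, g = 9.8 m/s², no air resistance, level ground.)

v₀ = 55.92 mph × 0.44704 = 24.9985 m/s
R = v₀² × sin(2θ) / g = 24.9985² × sin(2 × 45°) / 9.8 = 624.925 × 1.0 / 9.8 = 63.7679 m
R = 63.7679 m / 0.0254 = 2511 in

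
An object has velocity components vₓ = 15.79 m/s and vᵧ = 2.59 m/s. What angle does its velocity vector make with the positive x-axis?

θ = arctan(vᵧ/vₓ) = arctan(2.59/15.79) = 9.32°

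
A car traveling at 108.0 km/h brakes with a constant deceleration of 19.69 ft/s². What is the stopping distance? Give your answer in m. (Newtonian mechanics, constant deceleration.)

v₀ = 108.0 km/h × 0.2777777777777778 = 30.0 m/s
a = 19.69 ft/s² × 0.3048 = 6.00151 m/s²
d = v₀² / (2a) = 30.0² / (2 × 6.00151) = 900.0 / 12.003 = 74.98 m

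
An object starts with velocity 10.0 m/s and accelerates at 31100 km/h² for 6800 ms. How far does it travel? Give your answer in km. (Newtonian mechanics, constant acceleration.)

a = 31100 km/h² × 7.716049382716049e-05 = 2.39969 m/s²
t = 6800 ms × 0.001 = 6.8 s
d = v₀ × t + ½ × a × t² = 10.0 × 6.8 + 0.5 × 2.39969 × 6.8² = 123.481 m
d = 123.481 m / 1000.0 = 0.1235 km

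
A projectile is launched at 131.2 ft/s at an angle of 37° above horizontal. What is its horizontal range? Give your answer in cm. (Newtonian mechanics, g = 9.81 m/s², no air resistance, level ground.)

v₀ = 131.2 ft/s × 0.3048 = 39.9898 m/s
R = v₀² × sin(2θ) / g = 39.9898² × sin(2 × 37°) / 9.81 = 1599.18 × 0.961262 / 9.81 = 156.7 m
R = 156.7 m / 0.01 = 15670 cm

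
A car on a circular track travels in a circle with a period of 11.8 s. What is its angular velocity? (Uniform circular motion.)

ω = 2π/T = 2π/11.8 = 0.5325 rad/s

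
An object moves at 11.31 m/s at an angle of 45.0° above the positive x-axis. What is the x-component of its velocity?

vₓ = v cos(θ) = 11.31 × cos(45.0°) = 8.0 m/s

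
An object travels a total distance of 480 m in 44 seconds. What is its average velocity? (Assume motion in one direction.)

v_avg = Δd / Δt = 480 / 44 = 10.91 m/s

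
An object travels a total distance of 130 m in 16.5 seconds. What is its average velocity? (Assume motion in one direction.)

v_avg = Δd / Δt = 130 / 16.5 = 7.88 m/s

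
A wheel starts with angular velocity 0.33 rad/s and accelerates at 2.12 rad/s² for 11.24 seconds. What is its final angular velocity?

ω = ω₀ + αt = 0.33 + 2.12 × 11.24 = 24.16 rad/s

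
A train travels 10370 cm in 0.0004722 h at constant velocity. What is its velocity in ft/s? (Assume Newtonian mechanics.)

d = 10370 cm × 0.01 = 103.7 m
t = 0.0004722 h × 3600.0 = 1.69992 s
v = d / t = 103.7 / 1.69992 = 61.0029 m/s
v = 61.0029 m/s / 0.3048 = 200.1 ft/s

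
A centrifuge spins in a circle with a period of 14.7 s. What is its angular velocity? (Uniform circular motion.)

ω = 2π/T = 2π/14.7 = 0.4274 rad/s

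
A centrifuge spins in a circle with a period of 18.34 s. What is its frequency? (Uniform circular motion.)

f = 1/T = 1/18.34 = 0.0545 Hz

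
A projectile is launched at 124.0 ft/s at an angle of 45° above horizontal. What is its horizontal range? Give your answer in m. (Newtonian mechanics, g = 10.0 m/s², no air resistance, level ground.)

v₀ = 124.0 ft/s × 0.3048 = 37.7952 m/s
R = v₀² × sin(2θ) / g = 37.7952² × sin(2 × 45°) / 10.0 = 1428.48 × 1.0 / 10.0 = 142.8 m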